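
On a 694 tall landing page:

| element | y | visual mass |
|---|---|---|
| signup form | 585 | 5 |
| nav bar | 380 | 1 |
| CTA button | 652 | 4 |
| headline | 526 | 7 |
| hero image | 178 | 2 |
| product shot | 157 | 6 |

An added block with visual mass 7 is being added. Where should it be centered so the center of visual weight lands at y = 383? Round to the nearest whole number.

y ≈ 195

After adding the added block, total weight = 5 + 1 + 4 + 7 + 2 + 6 + 7 = 32.
y: need Σw·y = 32·383 = 12256. Existing = 5·585 + 1·380 + 4·652 + 7·526 + 2·178 + 6·157 = 10893. Remainder 1363 / 7 ≈ 194.71.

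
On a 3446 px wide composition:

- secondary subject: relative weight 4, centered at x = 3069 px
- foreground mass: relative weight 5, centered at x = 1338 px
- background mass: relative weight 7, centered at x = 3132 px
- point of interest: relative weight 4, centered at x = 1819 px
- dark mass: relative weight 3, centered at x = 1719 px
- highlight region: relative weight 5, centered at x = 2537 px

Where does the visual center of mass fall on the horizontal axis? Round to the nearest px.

Σw = 4 + 5 + 7 + 4 + 3 + 5 = 28.
x-moment: 4·3069 + 5·1338 + 7·3132 + 4·1819 + 3·1719 + 5·2537 = 66008; centroid 66008/28 ≈ 2357.43.

x ≈ 2357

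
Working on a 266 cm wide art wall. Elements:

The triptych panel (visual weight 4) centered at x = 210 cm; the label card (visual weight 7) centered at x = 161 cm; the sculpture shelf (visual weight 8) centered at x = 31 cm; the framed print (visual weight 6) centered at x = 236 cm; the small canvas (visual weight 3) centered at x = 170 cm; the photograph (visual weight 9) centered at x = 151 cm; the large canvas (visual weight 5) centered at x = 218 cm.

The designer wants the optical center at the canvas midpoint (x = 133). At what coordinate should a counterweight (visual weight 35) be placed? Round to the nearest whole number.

After adding the counterweight, total weight = 4 + 7 + 8 + 6 + 3 + 9 + 5 + 35 = 77.
x: need Σw·x = 77·133 = 10241. Existing = 4·210 + 7·161 + 8·31 + 6·236 + 3·170 + 9·151 + 5·218 = 6590. Remainder 3651 / 35 ≈ 104.31.

x ≈ 104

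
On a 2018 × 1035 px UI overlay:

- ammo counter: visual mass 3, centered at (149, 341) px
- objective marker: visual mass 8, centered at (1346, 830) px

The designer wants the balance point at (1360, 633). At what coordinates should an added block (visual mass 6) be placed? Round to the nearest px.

(1984, 516)

After adding the added block, total weight = 3 + 8 + 6 = 17.
x: target moment 17×1360 = 23120; current 3·149 + 8·1346 = 11215; the added block supplies 11905, so x = 11905/6 ≈ 1984.17.
y: target moment 17×633 = 10761; current 3·341 + 8·830 = 7663; the added block supplies 3098, so y = 3098/6 ≈ 516.33.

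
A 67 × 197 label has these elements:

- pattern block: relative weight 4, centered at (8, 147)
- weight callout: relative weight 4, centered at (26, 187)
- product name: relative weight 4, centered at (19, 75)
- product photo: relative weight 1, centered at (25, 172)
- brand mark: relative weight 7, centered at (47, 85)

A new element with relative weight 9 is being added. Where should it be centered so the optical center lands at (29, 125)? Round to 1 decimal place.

With the new element, Σw becomes 4 + 4 + 4 + 1 + 7 + 9 = 29.
Along x: (566 + 9·x) / 29 = 29 (existing moment 4·8 + 4·26 + 4·19 + 1·25 + 7·47 = 566) ⇒ x = (841 − 566) / 9 ≈ 30.56.
Along y: (2403 + 9·y) / 29 = 125 (existing moment 4·147 + 4·187 + 4·75 + 1·172 + 7·85 = 2403) ⇒ y = (3625 − 2403) / 9 ≈ 135.78.

(30.6, 135.8)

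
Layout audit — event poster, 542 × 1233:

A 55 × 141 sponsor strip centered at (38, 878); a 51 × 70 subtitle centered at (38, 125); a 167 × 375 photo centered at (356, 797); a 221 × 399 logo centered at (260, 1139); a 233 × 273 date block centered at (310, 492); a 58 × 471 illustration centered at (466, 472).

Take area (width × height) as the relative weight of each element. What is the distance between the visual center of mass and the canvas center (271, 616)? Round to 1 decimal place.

≈ 185.3

Areas → weights: sponsor strip 55·141 = 7755, subtitle 51·70 = 3570, photo 167·375 = 62625, logo 221·399 = 88179, date block 233·273 = 63609, illustration 58·471 = 27318; Σw = 253056.
x-moment: 7755·38 + 3570·38 + 62625·356 + 88179·260 + 63609·310 + 27318·466 = 78100368; centroid 78100368/253056 ≈ 308.63.
y-moment: 7755·878 + 3570·125 + 62625·797 + 88179·1139 + 63609·492 + 27318·472 = 201792870; centroid 201792870/253056 ≈ 797.42.
Relative to (271, 616): Δ = (37.63, 181.42); |Δ| = √(37.63² + 181.42²) ≈ 185.28.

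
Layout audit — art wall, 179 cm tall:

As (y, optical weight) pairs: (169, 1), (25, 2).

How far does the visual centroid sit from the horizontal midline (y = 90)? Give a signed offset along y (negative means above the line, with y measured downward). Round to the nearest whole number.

Σw = 1 + 2 = 3.
y-moment: 1·169 + 2·25 = 219; centroid 219/3 ≈ 73.00.
Difference: 73.00 − 90 ≈ -17.00.

≈ -17 cm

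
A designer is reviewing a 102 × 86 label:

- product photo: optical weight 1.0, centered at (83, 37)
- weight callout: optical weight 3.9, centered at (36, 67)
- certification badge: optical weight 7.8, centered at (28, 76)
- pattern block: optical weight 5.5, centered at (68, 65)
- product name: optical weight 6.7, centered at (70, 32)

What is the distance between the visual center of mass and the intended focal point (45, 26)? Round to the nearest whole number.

≈ 33

Total weight = 1.0 + 3.9 + 7.8 + 5.5 + 6.7 = 24.9.
x-moment: 1.0·83 + 3.9·36 + 7.8·28 + 5.5·68 + 6.7·70 = 1284.8; centroid 1284.8/24.9 ≈ 51.60.
y-moment: 1.0·37 + 3.9·67 + 7.8·76 + 5.5·65 + 6.7·32 = 1463.0; centroid 1463.0/24.9 ≈ 58.76.
Offset from (45, 26): Δx ≈ 6.60, Δy ≈ 32.76; distance = √(Δx² + Δy²) ≈ 33.41.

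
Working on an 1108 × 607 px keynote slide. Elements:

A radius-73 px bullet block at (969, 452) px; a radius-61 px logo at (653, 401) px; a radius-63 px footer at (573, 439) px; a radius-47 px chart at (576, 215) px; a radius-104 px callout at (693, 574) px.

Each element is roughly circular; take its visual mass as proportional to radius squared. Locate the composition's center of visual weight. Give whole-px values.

(716, 473)

r² weights: bullet block 73² = 5329, logo 61² = 3721, footer 63² = 3969, chart 47² = 2209, callout 104² = 10816. Total = 26044.
x: (5329·969 + 3721·653 + 3969·573 + 2209·576 + 10816·693) / 26044 = 18635723 / 26044 ≈ 715.55
y: (5329·452 + 3721·401 + 3969·439 + 2209·215 + 10816·574) / 26044 = 12326539 / 26044 ≈ 473.30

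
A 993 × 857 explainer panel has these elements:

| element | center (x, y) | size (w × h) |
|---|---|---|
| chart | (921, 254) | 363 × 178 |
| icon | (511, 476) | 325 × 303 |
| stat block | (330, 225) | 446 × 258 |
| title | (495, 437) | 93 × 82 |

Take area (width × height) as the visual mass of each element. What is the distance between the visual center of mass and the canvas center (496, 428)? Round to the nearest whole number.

≈ 110

Taking area as weight: chart 363·178 = 64614, icon 325·303 = 98475, stat block 446·258 = 115068, title 93·82 = 7626. Sum 285783.
x-moment: 64614·921 + 98475·511 + 115068·330 + 7626·495 = 151577529; centroid 151577529/285783 ≈ 530.39.
y-moment: 64614·254 + 98475·476 + 115068·225 + 7626·437 = 92508918; centroid 92508918/285783 ≈ 323.70.
From (496, 428): dx = 34.39, dy = -104.30, so the distance is √(dx²+dy²) ≈ 109.82.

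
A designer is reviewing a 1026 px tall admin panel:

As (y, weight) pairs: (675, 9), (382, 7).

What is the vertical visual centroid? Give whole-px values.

Total weight = 9 + 7 = 16.
y-moment: 9·675 + 7·382 = 8749; centroid 8749/16 ≈ 546.81.

y ≈ 547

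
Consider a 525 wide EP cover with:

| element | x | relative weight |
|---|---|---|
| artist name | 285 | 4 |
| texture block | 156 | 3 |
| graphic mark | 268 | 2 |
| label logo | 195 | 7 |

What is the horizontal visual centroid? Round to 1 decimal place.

Total weight = 4 + 3 + 2 + 7 = 16.
x-moment: 4·285 + 3·156 + 2·268 + 7·195 = 3509; centroid 3509/16 ≈ 219.31.

x ≈ 219.3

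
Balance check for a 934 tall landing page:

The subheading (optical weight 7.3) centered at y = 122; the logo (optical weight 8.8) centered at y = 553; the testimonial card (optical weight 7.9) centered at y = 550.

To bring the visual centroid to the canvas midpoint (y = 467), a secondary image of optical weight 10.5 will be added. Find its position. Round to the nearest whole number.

y ≈ 572

After adding the secondary image, total weight = 7.3 + 8.8 + 7.9 + 10.5 = 34.5.
y: need Σw·y = 34.5·467 = 16111.5. Existing = 7.3·122 + 8.8·553 + 7.9·550 = 10102.0. Remainder 6009.5 / 10.5 ≈ 572.33.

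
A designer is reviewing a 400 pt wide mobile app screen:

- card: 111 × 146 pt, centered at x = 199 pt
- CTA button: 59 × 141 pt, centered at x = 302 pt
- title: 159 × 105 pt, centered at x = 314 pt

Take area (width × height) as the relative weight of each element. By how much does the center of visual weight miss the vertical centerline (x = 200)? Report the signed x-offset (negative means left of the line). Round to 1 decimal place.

≈ 66.4 pt

Taking area as weight: card 111·146 = 16206, CTA button 59·141 = 8319, title 159·105 = 16695. Sum 41220.
Σw·x = 16206·199 + 8319·302 + 16695·314 = 10979562, so x̄ = 10979562/41220 ≈ 266.36.
Difference: 266.36 − 200 ≈ 66.36.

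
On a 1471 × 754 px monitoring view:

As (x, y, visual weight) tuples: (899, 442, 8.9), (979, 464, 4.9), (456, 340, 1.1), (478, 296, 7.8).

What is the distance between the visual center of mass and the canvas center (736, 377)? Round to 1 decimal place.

Σw = 8.9 + 4.9 + 1.1 + 7.8 = 22.7.
x: (8.9·899 + 4.9·979 + 1.1·456 + 7.8·478) / 22.7 = 17028.2 / 22.7 ≈ 750.14
y: (8.9·442 + 4.9·464 + 1.1·340 + 7.8·296) / 22.7 = 8890.2 / 22.7 ≈ 391.64
Offset from (736, 377): Δx ≈ 14.14, Δy ≈ 14.64; distance = √(Δx² + Δy²) ≈ 20.35.

≈ 20.4 px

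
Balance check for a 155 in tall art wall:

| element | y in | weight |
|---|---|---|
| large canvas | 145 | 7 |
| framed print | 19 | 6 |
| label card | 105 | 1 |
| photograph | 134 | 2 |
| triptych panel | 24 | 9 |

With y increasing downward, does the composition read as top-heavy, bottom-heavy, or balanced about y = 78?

Total weight = 7 + 6 + 1 + 2 + 9 = 25.
y-moment: 7·145 + 6·19 + 1·105 + 2·134 + 9·24 = 1718; centroid 1718/25 ≈ 68.72.
68.7 vs midline 78 → top-heavy.

top-heavy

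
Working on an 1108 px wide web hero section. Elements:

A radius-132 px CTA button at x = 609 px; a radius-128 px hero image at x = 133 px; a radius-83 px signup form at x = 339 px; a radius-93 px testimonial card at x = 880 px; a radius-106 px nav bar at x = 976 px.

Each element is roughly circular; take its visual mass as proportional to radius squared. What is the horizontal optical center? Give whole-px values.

x ≈ 556

r² weights: CTA button 132² = 17424, hero image 128² = 16384, signup form 83² = 6889, testimonial card 93² = 8649, nav bar 106² = 11236. Total = 60582.
Σw·x = 17424·609 + 16384·133 + 6889·339 + 8649·880 + 11236·976 = 33703115, so x̄ = 33703115/60582 ≈ 556.32.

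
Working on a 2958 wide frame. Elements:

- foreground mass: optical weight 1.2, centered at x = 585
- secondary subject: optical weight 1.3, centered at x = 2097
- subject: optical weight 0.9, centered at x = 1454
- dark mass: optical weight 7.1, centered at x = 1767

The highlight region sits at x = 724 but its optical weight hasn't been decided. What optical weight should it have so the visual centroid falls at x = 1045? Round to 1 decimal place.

w ≈ 19.7

Existing Σw = 10.5 (1.2 + 1.3 + 0.9 + 7.1); existing moment 1.2·585 + 1.3·2097 + 0.9·1454 + 7.1·1767 = 17282.4.
Balance at x = 1045 requires (17282.4 + w·724) / (10.5 + w) = 1045.
Rearranging, w·(724 − 1045) = 1045·10.5 − 17282.4 = -6309.9, so w ≈ -6309.9/-321 = 19.66.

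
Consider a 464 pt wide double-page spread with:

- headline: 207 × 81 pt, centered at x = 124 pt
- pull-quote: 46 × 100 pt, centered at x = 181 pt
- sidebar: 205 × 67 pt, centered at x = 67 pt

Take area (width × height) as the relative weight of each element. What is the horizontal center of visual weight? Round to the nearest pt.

x ≈ 109

Taking area as weight: headline 207·81 = 16767, pull-quote 46·100 = 4600, sidebar 205·67 = 13735. Sum 35102.
Σw·x = 16767·124 + 4600·181 + 13735·67 = 3831953, so x̄ = 3831953/35102 ≈ 109.17.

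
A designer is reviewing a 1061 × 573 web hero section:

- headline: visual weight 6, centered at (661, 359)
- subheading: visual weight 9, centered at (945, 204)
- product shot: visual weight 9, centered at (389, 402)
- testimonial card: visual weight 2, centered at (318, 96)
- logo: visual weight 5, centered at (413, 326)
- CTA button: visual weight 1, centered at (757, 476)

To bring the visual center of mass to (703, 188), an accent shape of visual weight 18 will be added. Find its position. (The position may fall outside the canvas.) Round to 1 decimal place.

After adding the accent shape, total weight = 6 + 9 + 9 + 2 + 5 + 1 + 18 = 50.
x: target moment 50×703 = 35150; current 6·661 + 9·945 + 9·389 + 2·318 + 5·413 + 1·757 = 19430; the accent shape supplies 15720, so x = 15720/18 ≈ 873.33.
y: target moment 50×188 = 9400; current 6·359 + 9·204 + 9·402 + 2·96 + 5·326 + 1·476 = 9906; the accent shape supplies -506, so y = -506/18 ≈ -28.11.

(873.3, -28.1)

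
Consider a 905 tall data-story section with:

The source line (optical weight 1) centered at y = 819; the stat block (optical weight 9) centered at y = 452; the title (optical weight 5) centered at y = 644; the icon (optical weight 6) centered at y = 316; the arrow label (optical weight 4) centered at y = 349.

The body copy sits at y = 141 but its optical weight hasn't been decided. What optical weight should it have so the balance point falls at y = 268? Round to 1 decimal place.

Fixed elements: Σw = 1 + 9 + 5 + 6 + 4 = 25, Σw·y = 1·819 + 9·452 + 5·644 + 6·316 + 4·349 = 11399.
For the centroid to hit 268: (11399 + w·141) / (25 + w) = 268.
Solving: w = (268·25 − 11399) / (141 − 268) = -4699 / -127 ≈ 37.00.

w ≈ 37.0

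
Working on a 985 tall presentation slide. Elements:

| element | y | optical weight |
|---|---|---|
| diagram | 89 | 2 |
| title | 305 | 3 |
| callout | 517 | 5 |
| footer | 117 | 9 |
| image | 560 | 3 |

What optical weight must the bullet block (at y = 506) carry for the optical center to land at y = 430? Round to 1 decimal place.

Known weights sum to 2 + 3 + 5 + 9 + 3 = 22; their moment is 2·89 + 3·305 + 5·517 + 9·117 + 3·560 = 6411.
Balance at y = 430 requires (6411 + w·506) / (22 + w) = 430.
So w = (430·22 − 6411)/(506 − 430) = 3049/76 ≈ 40.12.

w ≈ 40.1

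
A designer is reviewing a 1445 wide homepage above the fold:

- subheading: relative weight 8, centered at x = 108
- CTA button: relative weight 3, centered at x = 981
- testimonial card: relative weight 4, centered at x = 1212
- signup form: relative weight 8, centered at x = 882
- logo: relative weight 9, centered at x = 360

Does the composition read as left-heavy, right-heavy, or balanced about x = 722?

Σw = 8 + 3 + 4 + 8 + 9 = 32.
Σw·x = 8·108 + 3·981 + 4·1212 + 8·882 + 9·360 = 18951, so x̄ = 18951/32 ≈ 592.22.
592.2 lies left of the midline 722, so the layout is left-heavy.

left-heavy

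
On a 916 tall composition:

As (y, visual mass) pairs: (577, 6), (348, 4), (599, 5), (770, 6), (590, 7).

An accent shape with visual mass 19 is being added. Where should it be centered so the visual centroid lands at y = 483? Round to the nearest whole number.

New total weight: (6 + 4 + 5 + 6 + 7) + 19 = 47.
y: target moment 47×483 = 22701; current 6·577 + 4·348 + 5·599 + 6·770 + 7·590 = 16599; the accent shape supplies 6102, so y = 6102/19 ≈ 321.16.

y ≈ 321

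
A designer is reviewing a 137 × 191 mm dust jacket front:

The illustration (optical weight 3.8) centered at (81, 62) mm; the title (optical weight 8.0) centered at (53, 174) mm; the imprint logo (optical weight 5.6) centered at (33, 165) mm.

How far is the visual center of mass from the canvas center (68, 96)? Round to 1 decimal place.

≈ 52.9 mm

Σw = 3.8 + 8.0 + 5.6 = 17.4.
x-moment: 3.8·81 + 8.0·53 + 5.6·33 = 916.6; centroid 916.6/17.4 ≈ 52.68.
y-moment: 3.8·62 + 8.0·174 + 5.6·165 = 2551.6; centroid 2551.6/17.4 ≈ 146.64.
Offset from (68, 96): Δx ≈ -15.32, Δy ≈ 50.64; distance = √(Δx² + Δy²) ≈ 52.91.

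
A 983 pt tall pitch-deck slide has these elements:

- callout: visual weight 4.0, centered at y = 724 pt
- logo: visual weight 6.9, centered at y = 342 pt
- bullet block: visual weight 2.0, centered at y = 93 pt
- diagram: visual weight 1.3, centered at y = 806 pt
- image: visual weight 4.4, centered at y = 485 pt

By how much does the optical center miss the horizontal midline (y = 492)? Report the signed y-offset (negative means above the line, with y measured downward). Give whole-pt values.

Σw = 4.0 + 6.9 + 2.0 + 1.3 + 4.4 = 18.6.
y: (4.0·724 + 6.9·342 + 2.0·93 + 1.3·806 + 4.4·485) / 18.6 = 8623.6 / 18.6 ≈ 463.63
Offset from y = 492: 463.63 − 492 ≈ -28.37.

≈ -28 pt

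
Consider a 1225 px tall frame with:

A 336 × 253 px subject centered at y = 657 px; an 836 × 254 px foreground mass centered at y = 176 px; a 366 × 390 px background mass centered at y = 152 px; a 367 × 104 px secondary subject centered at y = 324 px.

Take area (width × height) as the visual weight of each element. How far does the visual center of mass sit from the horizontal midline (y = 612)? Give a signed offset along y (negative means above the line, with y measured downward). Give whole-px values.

Areas: subject 336·253 = 85008, foreground mass 836·254 = 212344, background mass 366·390 = 142740, secondary subject 367·104 = 38168. Total weight = 478260.
y-moment: 85008·657 + 212344·176 + 142740·152 + 38168·324 = 127285712; centroid 127285712/478260 ≈ 266.14.
Offset from y = 612: 266.14 − 612 ≈ -345.86.

≈ -346 px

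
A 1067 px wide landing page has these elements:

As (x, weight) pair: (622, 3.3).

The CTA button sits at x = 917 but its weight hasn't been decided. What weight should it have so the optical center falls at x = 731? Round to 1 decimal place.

The single fixed element contributes weight 3.3, moment 3.3·622 = 2052.6.
Balance at x = 731 requires (2052.6 + w·917) / (3.3 + w) = 731.
So w = (731·3.3 − 2052.6)/(917 − 731) = 359.7/186 ≈ 1.93.

w ≈ 1.9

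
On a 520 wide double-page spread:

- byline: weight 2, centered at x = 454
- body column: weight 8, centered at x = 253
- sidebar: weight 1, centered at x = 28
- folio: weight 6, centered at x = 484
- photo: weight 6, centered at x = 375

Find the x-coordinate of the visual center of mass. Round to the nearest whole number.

Weights sum to 2 + 8 + 1 + 6 + 6 = 23.
x-moment: 2·454 + 8·253 + 1·28 + 6·484 + 6·375 = 8114; centroid 8114/23 ≈ 352.78.

x ≈ 353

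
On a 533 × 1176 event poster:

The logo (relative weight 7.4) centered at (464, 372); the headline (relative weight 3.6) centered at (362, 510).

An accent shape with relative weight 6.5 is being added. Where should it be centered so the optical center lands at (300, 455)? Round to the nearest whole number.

(79, 519)

With the accent shape, Σw becomes 7.4 + 3.6 + 6.5 = 17.5.
x: target moment 17.5×300 = 5250.0; current 7.4·464 + 3.6·362 = 4736.8; the accent shape supplies 513.2, so x = 513.2/6.5 ≈ 78.95.
y: target moment 17.5×455 = 7962.5; current 7.4·372 + 3.6·510 = 4588.8; the accent shape supplies 3373.7, so y = 3373.7/6.5 ≈ 519.03.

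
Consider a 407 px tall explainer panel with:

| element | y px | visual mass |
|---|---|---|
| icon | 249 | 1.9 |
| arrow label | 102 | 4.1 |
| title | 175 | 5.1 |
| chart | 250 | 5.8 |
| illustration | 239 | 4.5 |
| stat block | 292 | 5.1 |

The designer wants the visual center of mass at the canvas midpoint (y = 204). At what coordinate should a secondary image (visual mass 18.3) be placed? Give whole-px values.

After adding the secondary image, total weight = 1.9 + 4.1 + 5.1 + 5.8 + 4.5 + 5.1 + 18.3 = 44.8.
y: target moment 44.8×204 = 9139.2; current 1.9·249 + 4.1·102 + 5.1·175 + 5.8·250 + 4.5·239 + 5.1·292 = 5798.5; the secondary image supplies 3340.7, so y = 3340.7/18.3 ≈ 182.55.

y ≈ 183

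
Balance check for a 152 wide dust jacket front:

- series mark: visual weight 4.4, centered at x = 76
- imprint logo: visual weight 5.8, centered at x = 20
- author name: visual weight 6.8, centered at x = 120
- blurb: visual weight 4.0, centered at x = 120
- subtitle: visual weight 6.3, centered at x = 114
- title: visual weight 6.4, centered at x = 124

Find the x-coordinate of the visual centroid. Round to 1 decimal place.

Σw = 4.4 + 5.8 + 6.8 + 4.0 + 6.3 + 6.4 = 33.7.
x: moment 3258.2 / weight 33.7 ≈ 96.68

x ≈ 96.7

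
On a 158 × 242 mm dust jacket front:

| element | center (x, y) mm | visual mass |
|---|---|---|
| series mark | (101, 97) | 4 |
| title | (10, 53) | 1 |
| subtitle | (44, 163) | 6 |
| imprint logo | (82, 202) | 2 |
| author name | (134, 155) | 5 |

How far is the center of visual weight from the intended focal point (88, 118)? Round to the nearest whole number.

≈ 27 mm

Σw = 4 + 1 + 6 + 2 + 5 = 18.
Σw·x = 4·101 + 1·10 + 6·44 + 2·82 + 5·134 = 1512, so x̄ = 1512/18 ≈ 84.00.
Σw·y = 4·97 + 1·53 + 6·163 + 2·202 + 5·155 = 2598, so ȳ = 2598/18 ≈ 144.33.
Offset from (88, 118): Δx ≈ -4.00, Δy ≈ 26.33; distance = √(Δx² + Δy²) ≈ 26.64.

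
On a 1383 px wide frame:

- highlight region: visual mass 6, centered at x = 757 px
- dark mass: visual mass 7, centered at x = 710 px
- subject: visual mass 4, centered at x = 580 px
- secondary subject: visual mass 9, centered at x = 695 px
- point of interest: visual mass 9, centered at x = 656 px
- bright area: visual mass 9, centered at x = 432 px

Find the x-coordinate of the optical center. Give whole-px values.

Weights sum to 6 + 7 + 4 + 9 + 9 + 9 = 44.
x: moment 27879 / weight 44 ≈ 633.61

x ≈ 634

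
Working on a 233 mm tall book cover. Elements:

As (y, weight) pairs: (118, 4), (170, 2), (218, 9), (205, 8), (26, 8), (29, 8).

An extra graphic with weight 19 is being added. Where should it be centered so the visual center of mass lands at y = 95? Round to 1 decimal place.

After adding the extra graphic, total weight = 4 + 2 + 9 + 8 + 8 + 8 + 19 = 58.
Along y: (4854 + 19·y) / 58 = 95 (existing moment 4·118 + 2·170 + 9·218 + 8·205 + 8·26 + 8·29 = 4854) ⇒ y = (5510 − 4854) / 19 ≈ 34.53.

y ≈ 34.5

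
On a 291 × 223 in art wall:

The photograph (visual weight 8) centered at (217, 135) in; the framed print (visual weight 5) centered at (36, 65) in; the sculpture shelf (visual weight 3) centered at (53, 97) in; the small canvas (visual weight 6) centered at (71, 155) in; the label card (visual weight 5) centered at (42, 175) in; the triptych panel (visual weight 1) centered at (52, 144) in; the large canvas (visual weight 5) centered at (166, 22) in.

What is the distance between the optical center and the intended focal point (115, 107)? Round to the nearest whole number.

Weights sum to 8 + 5 + 3 + 6 + 5 + 1 + 5 = 33.
x: (8·217 + 5·36 + 3·53 + 6·71 + 5·42 + 1·52 + 5·166) / 33 = 3593 / 33 ≈ 108.88
y: (8·135 + 5·65 + 3·97 + 6·155 + 5·175 + 1·144 + 5·22) / 33 = 3755 / 33 ≈ 113.79
From (115, 107): dx = -6.12, dy = 6.79, so the distance is √(dx²+dy²) ≈ 9.14.

≈ 9 in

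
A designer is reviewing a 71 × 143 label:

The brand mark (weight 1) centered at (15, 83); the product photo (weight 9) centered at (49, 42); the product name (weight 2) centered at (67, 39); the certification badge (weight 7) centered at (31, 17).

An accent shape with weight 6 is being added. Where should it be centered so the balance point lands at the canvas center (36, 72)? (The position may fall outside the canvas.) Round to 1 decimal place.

New total weight: (1 + 9 + 2 + 7) + 6 = 25.
x: need Σw·x = 25·36 = 900. Existing = 1·15 + 9·49 + 2·67 + 7·31 = 807. Remainder 93 / 6 ≈ 15.50.
y: need Σw·y = 25·72 = 1800. Existing = 1·83 + 9·42 + 2·39 + 7·17 = 658. Remainder 1142 / 6 ≈ 190.33.

(15.5, 190.3)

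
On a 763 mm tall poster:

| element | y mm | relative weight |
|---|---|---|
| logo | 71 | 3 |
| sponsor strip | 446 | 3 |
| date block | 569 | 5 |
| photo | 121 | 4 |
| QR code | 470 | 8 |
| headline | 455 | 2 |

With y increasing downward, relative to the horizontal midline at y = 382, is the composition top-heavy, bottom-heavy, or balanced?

balanced

Total weight = 3 + 3 + 5 + 4 + 8 + 2 = 25.
y: (3·71 + 3·446 + 5·569 + 4·121 + 8·470 + 2·455) / 25 = 9550 / 25 ≈ 382.00
The centroid 382.00 matches the midline at 382, so the layout is balanced.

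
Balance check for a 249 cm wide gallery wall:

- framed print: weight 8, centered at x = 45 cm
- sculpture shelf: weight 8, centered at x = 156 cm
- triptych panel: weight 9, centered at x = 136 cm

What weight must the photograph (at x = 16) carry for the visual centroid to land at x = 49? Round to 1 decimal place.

Known weights sum to 8 + 8 + 9 = 25; their moment is 8·45 + 8·156 + 9·136 = 2832.
Set Σw·x/Σw = 49: (2832 + 16w) = 49·(25 + w).
Rearranging, w·(16 − 49) = 49·25 − 2832 = -1607, so w ≈ -1607/-33 = 48.70.

w ≈ 48.7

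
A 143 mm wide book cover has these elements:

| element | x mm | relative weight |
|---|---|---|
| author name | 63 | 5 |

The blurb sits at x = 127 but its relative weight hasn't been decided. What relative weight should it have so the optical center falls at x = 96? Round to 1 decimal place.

w ≈ 5.3

The single fixed element contributes weight 5, moment 5·63 = 315.
For the centroid to hit 96: (315 + w·127) / (5 + w) = 96.
So w = (96·5 − 315)/(127 − 96) = 165/31 ≈ 5.32.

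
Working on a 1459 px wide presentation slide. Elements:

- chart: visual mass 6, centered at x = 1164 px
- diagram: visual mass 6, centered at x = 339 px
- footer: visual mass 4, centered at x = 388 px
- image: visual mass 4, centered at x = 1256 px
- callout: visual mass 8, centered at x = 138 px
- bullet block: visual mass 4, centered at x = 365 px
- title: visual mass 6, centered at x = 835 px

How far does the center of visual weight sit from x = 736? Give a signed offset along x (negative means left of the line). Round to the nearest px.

≈ -126 px

Weights sum to 6 + 6 + 4 + 4 + 8 + 4 + 6 = 38.
x: moment 23168 / weight 38 ≈ 609.68
Offset from x = 736: 609.68 − 736 ≈ -126.32.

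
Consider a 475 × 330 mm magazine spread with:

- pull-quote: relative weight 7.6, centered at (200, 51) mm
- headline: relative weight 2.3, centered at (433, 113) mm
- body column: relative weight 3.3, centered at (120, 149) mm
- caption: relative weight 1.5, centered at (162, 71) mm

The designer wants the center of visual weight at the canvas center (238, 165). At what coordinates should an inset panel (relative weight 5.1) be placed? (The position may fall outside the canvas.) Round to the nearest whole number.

After adding the inset panel, total weight = 7.6 + 2.3 + 3.3 + 1.5 + 5.1 = 19.8.
Along x: (3154.9 + 5.1·x) / 19.8 = 238 (existing moment 7.6·200 + 2.3·433 + 3.3·120 + 1.5·162 = 3154.9) ⇒ x = (4712.4 − 3154.9) / 5.1 ≈ 305.39.
Along y: (1245.7 + 5.1·y) / 19.8 = 165 (existing moment 7.6·51 + 2.3·113 + 3.3·149 + 1.5·71 = 1245.7) ⇒ y = (3267.0 − 1245.7) / 5.1 ≈ 396.33.

(305, 396)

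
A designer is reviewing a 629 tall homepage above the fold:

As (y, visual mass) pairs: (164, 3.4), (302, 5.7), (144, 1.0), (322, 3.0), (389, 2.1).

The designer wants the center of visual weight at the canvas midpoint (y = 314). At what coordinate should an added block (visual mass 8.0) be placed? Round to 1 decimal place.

y ≈ 384.9

New total weight: (3.4 + 5.7 + 1.0 + 3.0 + 2.1) + 8.0 = 23.2.
y: need Σw·y = 23.2·314 = 7284.8. Existing = 3.4·164 + 5.7·302 + 1.0·144 + 3.0·322 + 2.1·389 = 4205.9. Remainder 3078.9 / 8.0 ≈ 384.86.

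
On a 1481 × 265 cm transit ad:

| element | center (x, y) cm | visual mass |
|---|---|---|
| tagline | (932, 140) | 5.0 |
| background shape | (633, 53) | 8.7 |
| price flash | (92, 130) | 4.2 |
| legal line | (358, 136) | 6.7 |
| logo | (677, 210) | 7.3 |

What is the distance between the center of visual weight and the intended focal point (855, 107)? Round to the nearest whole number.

Σw = 5.0 + 8.7 + 4.2 + 6.7 + 7.3 = 31.9.
x: (5.0·932 + 8.7·633 + 4.2·92 + 6.7·358 + 7.3·677) / 31.9 = 17894.2 / 31.9 ≈ 560.95
y: (5.0·140 + 8.7·53 + 4.2·130 + 6.7·136 + 7.3·210) / 31.9 = 4151.3 / 31.9 ≈ 130.13
Offset from (855, 107): Δx ≈ -294.05, Δy ≈ 23.13; distance = √(Δx² + Δy²) ≈ 294.96.

≈ 295 cm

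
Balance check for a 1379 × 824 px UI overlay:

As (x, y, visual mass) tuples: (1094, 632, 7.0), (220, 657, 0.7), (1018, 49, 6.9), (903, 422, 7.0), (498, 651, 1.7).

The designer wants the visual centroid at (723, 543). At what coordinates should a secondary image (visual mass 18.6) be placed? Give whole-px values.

New total weight: (7.0 + 0.7 + 6.9 + 7.0 + 1.7) + 18.6 = 41.9.
Along x: (22003.8 + 18.6·x) / 41.9 = 723 (existing moment 7.0·1094 + 0.7·220 + 6.9·1018 + 7.0·903 + 1.7·498 = 22003.8) ⇒ x = (30293.7 − 22003.8) / 18.6 ≈ 445.69.
Along y: (9282.7 + 18.6·y) / 41.9 = 543 (existing moment 7.0·632 + 0.7·657 + 6.9·49 + 7.0·422 + 1.7·651 = 9282.7) ⇒ y = (22751.7 − 9282.7) / 18.6 ≈ 724.14.

(446, 724)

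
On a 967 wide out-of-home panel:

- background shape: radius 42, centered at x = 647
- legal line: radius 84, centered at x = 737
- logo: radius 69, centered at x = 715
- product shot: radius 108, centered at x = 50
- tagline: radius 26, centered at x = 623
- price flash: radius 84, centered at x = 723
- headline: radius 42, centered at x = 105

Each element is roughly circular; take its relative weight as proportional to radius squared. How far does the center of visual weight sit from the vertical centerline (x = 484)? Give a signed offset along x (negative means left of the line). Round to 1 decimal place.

≈ -22.4

Weights ∝ r²: background shape 42² = 1764, legal line 84² = 7056, logo 69² = 4761, product shot 108² = 11664, tagline 26² = 676, price flash 84² = 7056, headline 42² = 1764; Σw = 34741.
x: (1764·647 + 7056·737 + 4761·715 + 11664·50 + 676·623 + 7056·723 + 1764·105) / 34741 = 16036751 / 34741 ≈ 461.61
Offset from x = 484: 461.61 − 484 ≈ -22.39.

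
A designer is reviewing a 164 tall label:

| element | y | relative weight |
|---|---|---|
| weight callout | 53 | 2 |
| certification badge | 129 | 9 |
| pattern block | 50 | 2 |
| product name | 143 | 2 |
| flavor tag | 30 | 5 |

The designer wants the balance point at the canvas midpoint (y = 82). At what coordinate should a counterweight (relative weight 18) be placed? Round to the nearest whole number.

y ≈ 73

After adding the counterweight, total weight = 2 + 9 + 2 + 2 + 5 + 18 = 38.
Along y: (1803 + 18·y) / 38 = 82 (existing moment 2·53 + 9·129 + 2·50 + 2·143 + 5·30 = 1803) ⇒ y = (3116 − 1803) / 18 ≈ 72.94.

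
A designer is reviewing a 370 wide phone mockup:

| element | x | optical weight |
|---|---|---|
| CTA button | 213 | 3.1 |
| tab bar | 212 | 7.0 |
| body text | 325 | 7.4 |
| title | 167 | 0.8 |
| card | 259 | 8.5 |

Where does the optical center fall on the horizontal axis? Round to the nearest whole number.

x ≈ 257

Σw = 3.1 + 7.0 + 7.4 + 0.8 + 8.5 = 26.8.
Σw·x = 3.1·213 + 7.0·212 + 7.4·325 + 0.8·167 + 8.5·259 = 6884.4, so x̄ = 6884.4/26.8 ≈ 256.88.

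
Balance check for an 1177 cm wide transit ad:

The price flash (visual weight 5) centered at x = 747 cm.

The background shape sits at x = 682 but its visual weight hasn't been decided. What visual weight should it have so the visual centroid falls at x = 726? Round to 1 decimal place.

w ≈ 2.4

Known: weight 5 with moment 5·747 = 3735.
For the centroid to hit 726: (3735 + w·682) / (5 + w) = 726.
So w = (726·5 − 3735)/(682 − 726) = -105/-44 ≈ 2.39.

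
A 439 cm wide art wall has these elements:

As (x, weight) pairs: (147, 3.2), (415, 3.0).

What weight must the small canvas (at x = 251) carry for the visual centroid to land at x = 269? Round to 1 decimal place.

Fixed elements: Σw = 3.2 + 3.0 = 6.2, Σw·x = 3.2·147 + 3.0·415 = 1715.4.
For the centroid to hit 269: (1715.4 + w·251) / (6.2 + w) = 269.
Rearranging, w·(251 − 269) = 269·6.2 − 1715.4 = -47.6, so w ≈ -47.6/-18 = 2.64.

w ≈ 2.6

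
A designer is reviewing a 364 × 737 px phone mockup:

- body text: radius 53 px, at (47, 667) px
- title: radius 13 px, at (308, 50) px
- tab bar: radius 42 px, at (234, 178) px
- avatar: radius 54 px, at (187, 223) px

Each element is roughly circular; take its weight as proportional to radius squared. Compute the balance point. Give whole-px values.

r² weights: body text 53² = 2809, title 13² = 169, tab bar 42² = 1764, avatar 54² = 2916. Total = 7658.
Σw·x = 2809·47 + 169·308 + 1764·234 + 2916·187 = 1142143, so x̄ = 1142143/7658 ≈ 149.14.
Σw·y = 2809·667 + 169·50 + 1764·178 + 2916·223 = 2846313, so ȳ = 2846313/7658 ≈ 371.68.

(149, 372)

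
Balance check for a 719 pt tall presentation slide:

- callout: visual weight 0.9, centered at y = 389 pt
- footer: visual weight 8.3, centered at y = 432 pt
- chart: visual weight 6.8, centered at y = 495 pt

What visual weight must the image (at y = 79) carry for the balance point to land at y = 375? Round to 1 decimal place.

Known weights sum to 0.9 + 8.3 + 6.8 = 16.0; their moment is 0.9·389 + 8.3·432 + 6.8·495 = 7301.7.
For the centroid to hit 375: (7301.7 + w·79) / (16.0 + w) = 375.
Rearranging, w·(79 − 375) = 375·16.0 − 7301.7 = -1301.7, so w ≈ -1301.7/-296 = 4.40.

w ≈ 4.4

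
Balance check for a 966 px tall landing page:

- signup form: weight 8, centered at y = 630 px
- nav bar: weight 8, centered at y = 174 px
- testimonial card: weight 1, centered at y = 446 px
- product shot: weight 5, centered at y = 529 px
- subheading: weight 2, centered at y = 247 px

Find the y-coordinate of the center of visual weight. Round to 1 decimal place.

y ≈ 417.4

Σw = 8 + 8 + 1 + 5 + 2 = 24.
y: (8·630 + 8·174 + 1·446 + 5·529 + 2·247) / 24 = 10017 / 24 ≈ 417.38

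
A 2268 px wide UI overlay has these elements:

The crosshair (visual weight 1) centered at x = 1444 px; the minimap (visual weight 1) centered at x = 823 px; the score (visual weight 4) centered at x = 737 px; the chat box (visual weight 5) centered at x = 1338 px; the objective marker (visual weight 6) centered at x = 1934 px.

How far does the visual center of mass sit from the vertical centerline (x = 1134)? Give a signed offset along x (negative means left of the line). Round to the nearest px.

≈ 249 px

Σw = 1 + 1 + 4 + 5 + 6 = 17.
x: (1·1444 + 1·823 + 4·737 + 5·1338 + 6·1934) / 17 = 23509 / 17 ≈ 1382.88
Offset from x = 1134: 1382.88 − 1134 ≈ 248.88.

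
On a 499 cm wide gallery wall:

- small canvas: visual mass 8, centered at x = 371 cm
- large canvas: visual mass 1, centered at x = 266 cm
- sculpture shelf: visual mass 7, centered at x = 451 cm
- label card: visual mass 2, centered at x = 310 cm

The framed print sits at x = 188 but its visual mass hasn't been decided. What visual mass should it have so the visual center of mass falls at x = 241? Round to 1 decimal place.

w ≈ 50.4

Known weights sum to 8 + 1 + 7 + 2 = 18; their moment is 8·371 + 1·266 + 7·451 + 2·310 = 7011.
Set Σw·x/Σw = 241: (7011 + 188w) = 241·(18 + w).
So w = (241·18 − 7011)/(188 − 241) = -2673/-53 ≈ 50.43.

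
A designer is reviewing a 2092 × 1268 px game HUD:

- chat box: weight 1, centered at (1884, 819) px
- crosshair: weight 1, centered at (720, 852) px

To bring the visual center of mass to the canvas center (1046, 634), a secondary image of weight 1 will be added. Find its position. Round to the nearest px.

New total weight: (1 + 1) + 1 = 3.
x: target moment 3×1046 = 3138; current 1·1884 + 1·720 = 2604; the secondary image supplies 534, so x = 534/1 ≈ 534.00.
y: target moment 3×634 = 1902; current 1·819 + 1·852 = 1671; the secondary image supplies 231, so y = 231/1 ≈ 231.00.

(534, 231)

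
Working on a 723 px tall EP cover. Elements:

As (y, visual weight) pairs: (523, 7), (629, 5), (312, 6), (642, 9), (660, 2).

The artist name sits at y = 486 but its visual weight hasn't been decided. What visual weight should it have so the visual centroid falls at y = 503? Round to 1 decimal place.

w ≈ 69.9

Existing Σw = 29 (7 + 5 + 6 + 9 + 2); existing moment 7·523 + 5·629 + 6·312 + 9·642 + 2·660 = 15776.
Balance at y = 503 requires (15776 + w·486) / (29 + w) = 503.
So w = (503·29 − 15776)/(486 − 503) = -1189/-17 ≈ 69.94.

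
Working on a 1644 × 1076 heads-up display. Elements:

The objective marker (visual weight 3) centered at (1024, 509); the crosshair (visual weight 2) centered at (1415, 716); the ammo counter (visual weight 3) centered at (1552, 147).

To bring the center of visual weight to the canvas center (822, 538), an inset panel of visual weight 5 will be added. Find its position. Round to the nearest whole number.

After adding the inset panel, total weight = 3 + 2 + 3 + 5 = 13.
Along x: (10558 + 5·x) / 13 = 822 (existing moment 3·1024 + 2·1415 + 3·1552 = 10558) ⇒ x = (10686 − 10558) / 5 ≈ 25.60.
Along y: (3400 + 5·y) / 13 = 538 (existing moment 3·509 + 2·716 + 3·147 = 3400) ⇒ y = (6994 − 3400) / 5 ≈ 718.80.

(26, 719)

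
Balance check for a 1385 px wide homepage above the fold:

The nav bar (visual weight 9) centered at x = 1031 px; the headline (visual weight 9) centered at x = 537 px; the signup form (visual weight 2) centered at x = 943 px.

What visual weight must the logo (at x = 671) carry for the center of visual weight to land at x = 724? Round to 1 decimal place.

w ≈ 28.6

Fixed elements: Σw = 9 + 9 + 2 = 20, Σw·x = 9·1031 + 9·537 + 2·943 = 15998.
Balance at x = 724 requires (15998 + w·671) / (20 + w) = 724.
Rearranging, w·(671 − 724) = 724·20 − 15998 = -1518, so w ≈ -1518/-53 = 28.64.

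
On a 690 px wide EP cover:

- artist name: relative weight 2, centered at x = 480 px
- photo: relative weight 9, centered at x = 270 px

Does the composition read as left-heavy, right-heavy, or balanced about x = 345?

left-heavy

Total weight = 2 + 9 = 11.
x: (2·480 + 9·270) / 11 = 3390 / 11 ≈ 308.18
308.2 lies left of the midline 345, so the layout is left-heavy.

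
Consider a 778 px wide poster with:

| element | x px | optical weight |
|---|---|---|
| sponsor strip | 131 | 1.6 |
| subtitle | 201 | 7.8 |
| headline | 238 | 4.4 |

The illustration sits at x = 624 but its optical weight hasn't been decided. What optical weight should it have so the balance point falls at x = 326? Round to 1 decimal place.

Fixed elements: Σw = 1.6 + 7.8 + 4.4 = 13.8, Σw·x = 1.6·131 + 7.8·201 + 4.4·238 = 2824.6.
For the centroid to hit 326: (2824.6 + w·624) / (13.8 + w) = 326.
So w = (326·13.8 − 2824.6)/(624 − 326) = 1674.2/298 ≈ 5.62.

w ≈ 5.6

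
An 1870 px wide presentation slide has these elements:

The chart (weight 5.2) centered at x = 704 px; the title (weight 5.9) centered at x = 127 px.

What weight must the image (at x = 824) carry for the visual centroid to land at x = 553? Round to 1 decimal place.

Fixed elements: Σw = 5.2 + 5.9 = 11.1, Σw·x = 5.2·704 + 5.9·127 = 4410.1.
For the centroid to hit 553: (4410.1 + w·824) / (11.1 + w) = 553.
Solving: w = (553·11.1 − 4410.1) / (824 − 553) = 1728.2 / 271 ≈ 6.38.

w ≈ 6.4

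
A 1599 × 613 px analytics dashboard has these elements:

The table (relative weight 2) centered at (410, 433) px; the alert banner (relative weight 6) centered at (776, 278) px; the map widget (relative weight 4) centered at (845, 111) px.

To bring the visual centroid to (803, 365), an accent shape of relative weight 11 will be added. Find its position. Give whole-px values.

With the accent shape, Σw becomes 2 + 6 + 4 + 11 = 23.
x: need Σw·x = 23·803 = 18469. Existing = 2·410 + 6·776 + 4·845 = 8856. Remainder 9613 / 11 ≈ 873.91.
y: need Σw·y = 23·365 = 8395. Existing = 2·433 + 6·278 + 4·111 = 2978. Remainder 5417 / 11 ≈ 492.45.

(874, 492)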